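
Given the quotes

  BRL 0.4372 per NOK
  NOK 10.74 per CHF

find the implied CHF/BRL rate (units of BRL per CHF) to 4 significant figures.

1 CHF × 10.74 = 10.74 NOK
10.74 NOK × 0.4372 = 4.69553 BRL

CHF/BRL = 4.696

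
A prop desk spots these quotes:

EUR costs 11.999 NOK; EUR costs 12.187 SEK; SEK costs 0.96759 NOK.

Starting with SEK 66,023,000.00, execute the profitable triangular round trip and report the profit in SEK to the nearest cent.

Profitable loop is SEK → EUR → NOK → SEK:
SEK 66,023,000.00 ÷ 12.187 = EUR 5,417,494.05
EUR 5,417,494.05 × 11.999 = NOK 65,004,511.12
NOK 65,004,511.12 ÷ 0.96759 = SEK 67,181,875.71
Profit = SEK 67,181,875.71 − SEK 66,023,000.00

Profit: SEK 1,158,875.71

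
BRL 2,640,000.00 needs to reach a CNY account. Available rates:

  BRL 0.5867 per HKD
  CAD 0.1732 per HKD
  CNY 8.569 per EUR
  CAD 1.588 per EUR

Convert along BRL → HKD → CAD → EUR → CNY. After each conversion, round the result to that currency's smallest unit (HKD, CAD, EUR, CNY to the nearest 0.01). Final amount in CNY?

CNY 4,205,478.05

BRL 2,640,000.00 ÷ 0.5867 = HKD 4,499,744.33
HKD 4,499,744.33 × 0.1732 = CAD 779,355.72
CAD 779,355.72 ÷ 1.588 = EUR 490,778.16
EUR 490,778.16 × 8.569 = CNY 4,205,478.05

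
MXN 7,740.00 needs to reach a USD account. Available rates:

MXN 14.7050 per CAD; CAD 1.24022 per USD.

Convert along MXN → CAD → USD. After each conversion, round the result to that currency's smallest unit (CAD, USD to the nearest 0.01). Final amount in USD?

USD 424.40

MXN 7,740.00 ÷ 14.7050 = CAD 526.35
CAD 526.35 ÷ 1.24022 = USD 424.40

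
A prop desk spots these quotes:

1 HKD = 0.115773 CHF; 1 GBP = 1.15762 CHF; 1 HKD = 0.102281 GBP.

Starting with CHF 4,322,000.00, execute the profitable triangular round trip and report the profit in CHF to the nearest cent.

Profit: CHF 98,164.80

Profitable loop is CHF → HKD → GBP → CHF:
CHF 4,322,000.00 ÷ 0.115773 = HKD 37,331,674.92
HKD 37,331,674.92 × 0.102281 = GBP 3,818,321.04
GBP 3,818,321.04 × 1.15762 = CHF 4,420,164.80
Profit = CHF 4,420,164.80 − CHF 4,322,000.00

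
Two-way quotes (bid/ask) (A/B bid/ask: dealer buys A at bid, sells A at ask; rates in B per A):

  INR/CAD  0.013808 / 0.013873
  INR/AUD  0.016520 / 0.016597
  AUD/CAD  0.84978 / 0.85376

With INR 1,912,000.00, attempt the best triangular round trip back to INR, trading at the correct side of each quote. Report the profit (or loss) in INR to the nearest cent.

Net profit: INR 22,790.96

Best loop INR → AUD → CAD → INR:
INR 1,912,000.00 × 0.016520 (sell INR at bid) = AUD 31,586.24
AUD 31,586.24 × 0.84978 (sell AUD at bid) = CAD 26,841.36
CAD 26,841.36 ÷ 0.013873 (buy INR at ask) = INR 1,934,790.96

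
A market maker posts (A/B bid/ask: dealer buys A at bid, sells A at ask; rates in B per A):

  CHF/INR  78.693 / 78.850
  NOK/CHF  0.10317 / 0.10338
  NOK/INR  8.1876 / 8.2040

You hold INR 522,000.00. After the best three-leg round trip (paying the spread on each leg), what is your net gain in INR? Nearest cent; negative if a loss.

Net profit: INR 2,310.91

Best loop INR → CHF → NOK → INR:
INR 522,000.00 ÷ 78.850 (buy CHF at ask) = CHF 6,620.16
CHF 6,620.16 ÷ 0.10338 (buy NOK at ask) = NOK 64,037.19
NOK 64,037.19 × 8.1876 (sell NOK at bid) = INR 524,310.91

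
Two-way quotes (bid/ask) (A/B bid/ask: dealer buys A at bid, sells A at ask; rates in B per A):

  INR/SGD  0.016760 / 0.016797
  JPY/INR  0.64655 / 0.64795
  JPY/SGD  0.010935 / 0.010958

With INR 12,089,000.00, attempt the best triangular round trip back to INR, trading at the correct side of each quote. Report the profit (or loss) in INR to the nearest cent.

Net profit: INR 57,074.72

Best loop INR → JPY → SGD → INR:
INR 12,089,000.00 ÷ 0.64795 (buy JPY at ask) = JPY 18,657,304
JPY 18,657,304 × 0.010935 (sell JPY at bid) = SGD 204,017.62
SGD 204,017.62 ÷ 0.016797 (buy INR at ask) = INR 12,146,074.72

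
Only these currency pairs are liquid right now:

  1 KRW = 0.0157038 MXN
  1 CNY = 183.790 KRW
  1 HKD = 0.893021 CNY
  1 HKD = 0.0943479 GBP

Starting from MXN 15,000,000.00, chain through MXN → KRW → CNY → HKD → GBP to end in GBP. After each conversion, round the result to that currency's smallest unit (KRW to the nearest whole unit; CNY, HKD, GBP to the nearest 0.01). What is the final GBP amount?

MXN 15,000,000.00 ÷ 0.0157038 = KRW 955,182,822
KRW 955,182,822 ÷ 183.790 = CNY 5,197,142.51
CNY 5,197,142.51 ÷ 0.893021 = HKD 5,819,731.57
HKD 5,819,731.57 × 0.0943479 = GBP 549,079.45

GBP 549,079.45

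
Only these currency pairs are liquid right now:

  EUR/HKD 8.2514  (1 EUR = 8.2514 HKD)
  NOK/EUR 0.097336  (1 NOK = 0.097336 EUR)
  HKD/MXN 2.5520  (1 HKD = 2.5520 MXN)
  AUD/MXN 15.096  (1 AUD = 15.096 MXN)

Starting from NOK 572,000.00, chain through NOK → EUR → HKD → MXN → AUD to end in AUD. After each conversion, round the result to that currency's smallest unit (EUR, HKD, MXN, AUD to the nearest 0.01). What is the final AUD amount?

NOK 572,000.00 × 0.097336 = EUR 55,676.19
EUR 55,676.19 × 8.2514 = HKD 459,406.51
HKD 459,406.51 × 2.5520 = MXN 1,172,405.41
MXN 1,172,405.41 ÷ 15.096 = AUD 77,663.32

AUD 77,663.32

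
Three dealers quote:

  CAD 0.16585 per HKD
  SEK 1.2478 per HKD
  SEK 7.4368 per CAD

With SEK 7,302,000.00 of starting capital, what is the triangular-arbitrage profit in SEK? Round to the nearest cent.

Profit: SEK 85,291.42

Profitable loop is SEK → CAD → HKD → SEK:
SEK 7,302,000.00 ÷ 7.4368 = CAD 981,873.92
CAD 981,873.92 ÷ 0.16585 = HKD 5,920,252.78
HKD 5,920,252.78 × 1.2478 = SEK 7,387,291.42
Profit = SEK 7,387,291.42 − SEK 7,302,000.00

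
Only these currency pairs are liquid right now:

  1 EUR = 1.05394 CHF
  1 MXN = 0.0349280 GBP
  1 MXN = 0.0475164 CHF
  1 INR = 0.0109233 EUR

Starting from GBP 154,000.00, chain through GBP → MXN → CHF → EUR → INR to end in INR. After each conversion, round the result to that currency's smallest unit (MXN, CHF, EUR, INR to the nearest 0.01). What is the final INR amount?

INR 18,197,879.76

GBP 154,000.00 ÷ 0.0349280 = MXN 4,409,070.09
MXN 4,409,070.09 × 0.0475164 = CHF 209,503.14
CHF 209,503.14 ÷ 1.05394 = EUR 198,780.90
EUR 198,780.90 ÷ 0.0109233 = INR 18,197,879.76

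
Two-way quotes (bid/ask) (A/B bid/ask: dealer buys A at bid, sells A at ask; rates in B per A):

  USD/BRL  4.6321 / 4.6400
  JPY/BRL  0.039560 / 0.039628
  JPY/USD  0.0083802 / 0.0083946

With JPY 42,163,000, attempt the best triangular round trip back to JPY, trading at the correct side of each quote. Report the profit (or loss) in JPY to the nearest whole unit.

Best loop JPY → BRL → USD → JPY:
JPY 42,163,000 × 0.039560 (sell JPY at bid) = BRL 1,667,968.28
BRL 1,667,968.28 ÷ 4.6400 (buy USD at ask) = USD 359,475.92
USD 359,475.92 ÷ 0.0083946 (buy JPY at ask) = JPY 42,822,281

Net profit: JPY 659,281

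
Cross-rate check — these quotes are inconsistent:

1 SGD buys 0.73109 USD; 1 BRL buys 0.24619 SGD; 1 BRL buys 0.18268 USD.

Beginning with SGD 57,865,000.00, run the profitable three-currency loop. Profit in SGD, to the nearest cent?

Profit: SGD 865,771.85

Profitable loop is SGD → BRL → USD → SGD:
SGD 57,865,000.00 ÷ 0.24619 = BRL 235,042,040.70
BRL 235,042,040.70 × 0.18268 = USD 42,937,480.00
USD 42,937,480.00 ÷ 0.73109 = SGD 58,730,771.85
Profit = SGD 58,730,771.85 − SGD 57,865,000.00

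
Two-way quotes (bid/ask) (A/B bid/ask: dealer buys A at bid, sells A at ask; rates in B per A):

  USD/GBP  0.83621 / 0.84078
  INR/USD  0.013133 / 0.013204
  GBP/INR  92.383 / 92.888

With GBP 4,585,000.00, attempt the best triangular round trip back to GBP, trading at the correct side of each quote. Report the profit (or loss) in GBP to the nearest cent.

Net profit: GBP 66,689.33

Best loop GBP → INR → USD → GBP:
GBP 4,585,000.00 × 92.383 (sell GBP at bid) = INR 423,576,055.00
INR 423,576,055.00 × 0.013133 (sell INR at bid) = USD 5,562,824.33
USD 5,562,824.33 × 0.83621 (sell USD at bid) = GBP 4,651,689.33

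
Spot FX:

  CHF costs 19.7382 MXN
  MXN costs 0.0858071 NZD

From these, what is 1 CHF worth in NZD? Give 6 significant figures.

CHF/NZD = 1.69368

1 CHF × 19.7382 = 19.7382 MXN
19.7382 MXN × 0.0858071 = 1.69368 NZD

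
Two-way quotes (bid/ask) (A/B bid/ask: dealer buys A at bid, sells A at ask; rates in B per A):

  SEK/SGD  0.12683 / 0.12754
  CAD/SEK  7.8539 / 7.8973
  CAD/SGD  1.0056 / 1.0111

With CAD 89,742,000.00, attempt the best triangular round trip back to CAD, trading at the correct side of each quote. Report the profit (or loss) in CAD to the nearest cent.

Net result: CAD -144,485.97 (no profitable arbitrage after spreads)

Best loop CAD → SGD → SEK → CAD:
CAD 89,742,000.00 × 1.0056 (sell CAD at bid) = SGD 90,244,555.20
SGD 90,244,555.20 ÷ 0.12754 (buy SEK at ask) = SEK 707,578,447.55
SEK 707,578,447.55 ÷ 7.8973 (buy CAD at ask) = CAD 89,597,514.03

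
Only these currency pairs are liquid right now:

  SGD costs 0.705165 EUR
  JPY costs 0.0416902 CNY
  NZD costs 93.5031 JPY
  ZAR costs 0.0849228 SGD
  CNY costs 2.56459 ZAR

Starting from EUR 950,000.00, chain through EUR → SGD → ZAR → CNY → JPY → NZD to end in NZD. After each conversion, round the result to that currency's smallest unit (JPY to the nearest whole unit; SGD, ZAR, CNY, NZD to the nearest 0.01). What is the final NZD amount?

NZD 1,586,830.79

EUR 950,000.00 ÷ 0.705165 = SGD 1,347,202.43
SGD 1,347,202.43 ÷ 0.0849228 = ZAR 15,863,848.46
ZAR 15,863,848.46 ÷ 2.56459 = CNY 6,185,724.99
CNY 6,185,724.99 ÷ 0.0416902 = JPY 148,373,598
JPY 148,373,598 ÷ 93.5031 = NZD 1,586,830.79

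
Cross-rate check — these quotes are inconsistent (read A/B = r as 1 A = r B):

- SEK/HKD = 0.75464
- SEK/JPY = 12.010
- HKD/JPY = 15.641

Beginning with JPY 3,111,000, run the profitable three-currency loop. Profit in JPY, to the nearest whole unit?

Profitable loop is JPY → HKD → SEK → JPY:
JPY 3,111,000 ÷ 15.641 = HKD 198,900.33
HKD 198,900.33 ÷ 0.75464 = SEK 263,569.82
SEK 263,569.82 × 12.010 = JPY 3,165,473
Profit = JPY 3,165,473 − JPY 3,111,000

Profit: JPY 54,473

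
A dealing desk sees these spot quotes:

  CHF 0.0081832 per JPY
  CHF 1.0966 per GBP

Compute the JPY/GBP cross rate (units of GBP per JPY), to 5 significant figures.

JPY/GBP = 0.0074623

1 JPY × 0.0081832 = 0.0081832 CHF
0.0081832 CHF ÷ 1.0966 = 0.00746234 GBP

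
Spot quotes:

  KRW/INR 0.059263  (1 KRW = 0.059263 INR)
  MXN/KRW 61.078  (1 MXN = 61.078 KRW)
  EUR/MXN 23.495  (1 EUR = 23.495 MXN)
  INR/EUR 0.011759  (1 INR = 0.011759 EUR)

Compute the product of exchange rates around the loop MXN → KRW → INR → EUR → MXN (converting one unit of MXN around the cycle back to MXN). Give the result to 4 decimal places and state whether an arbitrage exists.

1.0000 (no arbitrage)

Around MXN → KRW → INR → EUR → MXN: 1 × 61.078 × 0.059263 × 0.011759 × 23.495 = 1.000033
Product ≈ 1 (deviation 0.003%, within rounding noise).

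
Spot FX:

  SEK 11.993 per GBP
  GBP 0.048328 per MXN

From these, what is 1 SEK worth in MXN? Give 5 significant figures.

SEK/MXN = 1.7253

1 SEK ÷ 11.993 = 0.083382 GBP
0.083382 GBP ÷ 0.048328 = 1.72533 MXN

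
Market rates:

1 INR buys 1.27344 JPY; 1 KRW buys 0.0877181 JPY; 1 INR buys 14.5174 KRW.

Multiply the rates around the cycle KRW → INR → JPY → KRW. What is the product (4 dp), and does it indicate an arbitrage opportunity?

Around KRW → INR → JPY → KRW: 1 ÷ 14.5174 × 1.27344 ÷ 0.0877181 = 1.000001
Product ≈ 1 (deviation 0.000%, within rounding noise).

1.0000 (no arbitrage)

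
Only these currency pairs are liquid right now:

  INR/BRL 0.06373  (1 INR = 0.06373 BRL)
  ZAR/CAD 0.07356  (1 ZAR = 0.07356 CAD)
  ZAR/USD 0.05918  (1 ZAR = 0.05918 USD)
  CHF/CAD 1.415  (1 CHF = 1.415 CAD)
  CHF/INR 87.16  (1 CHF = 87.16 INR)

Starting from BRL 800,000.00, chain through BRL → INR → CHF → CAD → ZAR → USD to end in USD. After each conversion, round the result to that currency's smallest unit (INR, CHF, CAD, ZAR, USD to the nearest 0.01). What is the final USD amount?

USD 163,952.68

BRL 800,000.00 ÷ 0.06373 = INR 12,552,957.79
INR 12,552,957.79 ÷ 87.16 = CHF 144,022.00
CHF 144,022.00 × 1.415 = CAD 203,791.13
CAD 203,791.13 ÷ 0.07356 = ZAR 2,770,406.88
ZAR 2,770,406.88 × 0.05918 = USD 163,952.68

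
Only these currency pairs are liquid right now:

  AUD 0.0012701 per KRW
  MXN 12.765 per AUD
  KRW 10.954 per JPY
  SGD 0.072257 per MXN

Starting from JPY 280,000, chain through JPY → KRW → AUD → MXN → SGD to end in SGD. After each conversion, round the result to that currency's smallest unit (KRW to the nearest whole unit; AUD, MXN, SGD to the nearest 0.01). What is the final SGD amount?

JPY 280,000 × 10.954 = KRW 3,067,120
KRW 3,067,120 × 0.0012701 = AUD 3,895.55
AUD 3,895.55 × 12.765 = MXN 49,726.70
MXN 49,726.70 × 0.072257 = SGD 3,593.10

SGD 3,593.10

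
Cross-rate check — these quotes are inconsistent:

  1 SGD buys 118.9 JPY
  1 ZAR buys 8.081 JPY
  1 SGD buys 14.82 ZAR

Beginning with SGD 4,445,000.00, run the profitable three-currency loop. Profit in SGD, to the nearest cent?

Profitable loop is SGD → ZAR → JPY → SGD:
SGD 4,445,000.00 × 14.82 = ZAR 65,874,900.00
ZAR 65,874,900.00 × 8.081 = JPY 532,335,067
JPY 532,335,067 ÷ 118.9 = SGD 4,477,166.25
Profit = SGD 4,477,166.25 − SGD 4,445,000.00

Profit: SGD 32,166.25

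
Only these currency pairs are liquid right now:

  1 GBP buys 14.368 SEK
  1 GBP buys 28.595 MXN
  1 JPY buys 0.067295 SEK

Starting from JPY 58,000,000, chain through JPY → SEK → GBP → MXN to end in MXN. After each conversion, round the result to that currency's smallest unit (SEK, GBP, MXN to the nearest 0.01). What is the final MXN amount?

MXN 7,767,916.96

JPY 58,000,000 × 0.067295 = SEK 3,903,110.00
SEK 3,903,110.00 ÷ 14.368 = GBP 271,652.98
GBP 271,652.98 × 28.595 = MXN 7,767,916.96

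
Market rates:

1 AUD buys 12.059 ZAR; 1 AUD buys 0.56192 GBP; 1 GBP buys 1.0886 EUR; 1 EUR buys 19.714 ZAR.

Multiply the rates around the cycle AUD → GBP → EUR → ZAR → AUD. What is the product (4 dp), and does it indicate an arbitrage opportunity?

Around AUD → GBP → EUR → ZAR → AUD: 1 × 0.56192 × 1.0886 × 19.714 ÷ 12.059 = 1.000014
Product ≈ 1 (deviation 0.001%, within rounding noise).

1.0000 (no arbitrage)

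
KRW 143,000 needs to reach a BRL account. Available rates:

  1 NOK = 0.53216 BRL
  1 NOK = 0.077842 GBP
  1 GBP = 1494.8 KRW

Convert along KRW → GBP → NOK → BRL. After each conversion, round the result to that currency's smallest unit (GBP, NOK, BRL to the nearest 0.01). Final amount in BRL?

BRL 653.97

KRW 143,000 ÷ 1494.8 = GBP 95.66
GBP 95.66 ÷ 0.077842 = NOK 1,228.90
NOK 1,228.90 × 0.53216 = BRL 653.97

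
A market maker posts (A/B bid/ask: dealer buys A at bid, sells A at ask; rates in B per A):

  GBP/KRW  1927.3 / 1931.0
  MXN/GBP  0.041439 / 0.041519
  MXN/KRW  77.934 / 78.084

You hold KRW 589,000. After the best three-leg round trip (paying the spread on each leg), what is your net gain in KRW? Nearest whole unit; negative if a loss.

Net profit: KRW 13,437

Best loop KRW → MXN → GBP → KRW:
KRW 589,000 ÷ 78.084 (buy MXN at ask) = MXN 7,543.16
MXN 7,543.16 × 0.041439 (sell MXN at bid) = GBP 312.58
GBP 312.58 × 1927.3 (sell GBP at bid) = KRW 602,437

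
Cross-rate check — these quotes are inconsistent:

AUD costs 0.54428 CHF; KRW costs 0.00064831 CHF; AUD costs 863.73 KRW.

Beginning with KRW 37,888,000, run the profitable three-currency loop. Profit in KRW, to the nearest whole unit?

Profitable loop is KRW → CHF → AUD → KRW:
KRW 37,888,000 × 0.00064831 = CHF 24,563.17
CHF 24,563.17 ÷ 0.54428 = AUD 45,129.66
AUD 45,129.66 × 863.73 = KRW 38,979,838
Profit = KRW 38,979,838 − KRW 37,888,000

Profit: KRW 1,091,838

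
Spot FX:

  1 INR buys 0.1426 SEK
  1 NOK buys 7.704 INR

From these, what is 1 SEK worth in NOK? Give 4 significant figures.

1 SEK ÷ 0.1426 = 7.01262 INR
7.01262 INR ÷ 7.704 = 0.910257 NOK

SEK/NOK = 0.9103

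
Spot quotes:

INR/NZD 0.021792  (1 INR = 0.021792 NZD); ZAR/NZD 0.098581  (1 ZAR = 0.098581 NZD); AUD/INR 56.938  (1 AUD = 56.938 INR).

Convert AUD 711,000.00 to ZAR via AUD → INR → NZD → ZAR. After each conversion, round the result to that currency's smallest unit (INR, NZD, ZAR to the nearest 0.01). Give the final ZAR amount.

AUD 711,000.00 × 56.938 = INR 40,482,918.00
INR 40,482,918.00 × 0.021792 = NZD 882,203.75
NZD 882,203.75 ÷ 0.098581 = ZAR 8,949,024.15

ZAR 8,949,024.15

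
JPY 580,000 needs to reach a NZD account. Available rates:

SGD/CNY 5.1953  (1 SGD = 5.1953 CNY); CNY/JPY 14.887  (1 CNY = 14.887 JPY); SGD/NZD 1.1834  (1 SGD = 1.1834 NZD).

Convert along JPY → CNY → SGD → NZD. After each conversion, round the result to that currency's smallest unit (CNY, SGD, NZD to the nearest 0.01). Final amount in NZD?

JPY 580,000 ÷ 14.887 = CNY 38,960.17
CNY 38,960.17 ÷ 5.1953 = SGD 7,499.12
SGD 7,499.12 × 1.1834 = NZD 8,874.46

NZD 8,874.46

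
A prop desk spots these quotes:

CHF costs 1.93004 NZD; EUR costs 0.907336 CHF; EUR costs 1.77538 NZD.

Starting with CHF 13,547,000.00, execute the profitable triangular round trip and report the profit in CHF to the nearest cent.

Profit: CHF 187,093.56

Profitable loop is CHF → EUR → NZD → CHF:
CHF 13,547,000.00 ÷ 0.907336 = EUR 14,930,521.88
EUR 14,930,521.88 × 1.77538 = NZD 26,507,349.93
NZD 26,507,349.93 ÷ 1.93004 = CHF 13,734,093.56
Profit = CHF 13,734,093.56 − CHF 13,547,000.00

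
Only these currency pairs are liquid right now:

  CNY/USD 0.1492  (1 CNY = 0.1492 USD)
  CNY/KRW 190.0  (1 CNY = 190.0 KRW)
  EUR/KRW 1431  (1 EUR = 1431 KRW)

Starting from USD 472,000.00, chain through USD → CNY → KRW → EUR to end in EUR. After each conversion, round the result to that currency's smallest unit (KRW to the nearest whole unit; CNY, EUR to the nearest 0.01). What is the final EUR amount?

EUR 420,036.61

USD 472,000.00 ÷ 0.1492 = CNY 3,163,538.87
CNY 3,163,538.87 × 190.0 = KRW 601,072,385
KRW 601,072,385 ÷ 1431 = EUR 420,036.61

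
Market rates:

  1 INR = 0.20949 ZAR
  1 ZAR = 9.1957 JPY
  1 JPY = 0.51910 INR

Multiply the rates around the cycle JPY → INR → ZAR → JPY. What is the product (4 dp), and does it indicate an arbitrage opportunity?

Around JPY → INR → ZAR → JPY: 1 × 0.51910 × 0.20949 × 9.1957 = 0.999998
Product ≈ 1 (deviation 0.000%, within rounding noise).

1.0000 (no arbitrage)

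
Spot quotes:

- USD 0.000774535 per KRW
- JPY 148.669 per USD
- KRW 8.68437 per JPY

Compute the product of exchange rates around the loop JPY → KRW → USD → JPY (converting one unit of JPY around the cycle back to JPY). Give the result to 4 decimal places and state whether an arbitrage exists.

1.0000 (no arbitrage)

Around JPY → KRW → USD → JPY: 1 × 8.68437 × 0.000774535 × 148.669 = 1.000000
Product ≈ 1 (deviation 0.000%, within rounding noise).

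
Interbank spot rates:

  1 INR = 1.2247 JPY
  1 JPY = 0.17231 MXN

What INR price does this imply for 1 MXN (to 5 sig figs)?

MXN/INR = 4.7387

1 MXN ÷ 0.17231 = 5.80349 JPY
5.80349 JPY ÷ 1.2247 = 4.73871 INR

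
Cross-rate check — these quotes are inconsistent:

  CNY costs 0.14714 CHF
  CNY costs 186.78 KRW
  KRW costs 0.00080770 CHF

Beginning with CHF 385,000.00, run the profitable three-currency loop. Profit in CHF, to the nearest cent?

Profitable loop is CHF → CNY → KRW → CHF:
CHF 385,000.00 ÷ 0.14714 = CNY 2,616,555.66
CNY 2,616,555.66 × 186.78 = KRW 488,720,266
KRW 488,720,266 × 0.00080770 = CHF 394,739.36
Profit = CHF 394,739.36 − CHF 385,000.00

Profit: CHF 9,739.36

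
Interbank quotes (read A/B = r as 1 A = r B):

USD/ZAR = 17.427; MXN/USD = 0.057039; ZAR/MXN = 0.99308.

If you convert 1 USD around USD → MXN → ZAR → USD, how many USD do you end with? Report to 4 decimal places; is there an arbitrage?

Around USD → MXN → ZAR → USD: 1 ÷ 0.057039 ÷ 0.99308 ÷ 17.427 = 1.013027
Product > 1; profitable direction is USD → MXN → ZAR → USD.

1.0130 (arbitrage exists)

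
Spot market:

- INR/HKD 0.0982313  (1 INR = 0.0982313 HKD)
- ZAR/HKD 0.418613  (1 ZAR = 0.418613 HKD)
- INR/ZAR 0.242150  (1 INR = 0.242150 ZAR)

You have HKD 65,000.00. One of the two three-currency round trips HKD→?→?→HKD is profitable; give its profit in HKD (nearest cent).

Profitable loop is HKD → INR → ZAR → HKD:
HKD 65,000.00 ÷ 0.0982313 = INR 661,703.55
INR 661,703.55 × 0.242150 = ZAR 160,231.51
ZAR 160,231.51 × 0.418613 = HKD 67,075.00
Profit = HKD 67,075.00 − HKD 65,000.00

Profit: HKD 2,075.00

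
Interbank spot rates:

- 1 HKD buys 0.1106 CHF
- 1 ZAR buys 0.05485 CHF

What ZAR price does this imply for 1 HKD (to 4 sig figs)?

1 HKD × 0.1106 = 0.1106 CHF
0.1106 CHF ÷ 0.05485 = 2.01641 ZAR

HKD/ZAR = 2.016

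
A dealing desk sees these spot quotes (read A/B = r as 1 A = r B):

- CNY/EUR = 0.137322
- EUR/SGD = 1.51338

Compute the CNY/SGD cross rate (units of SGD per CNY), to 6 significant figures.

CNY/SGD = 0.207820

1 CNY × 0.137322 = 0.137322 EUR
0.137322 EUR × 1.51338 = 0.20782 SGD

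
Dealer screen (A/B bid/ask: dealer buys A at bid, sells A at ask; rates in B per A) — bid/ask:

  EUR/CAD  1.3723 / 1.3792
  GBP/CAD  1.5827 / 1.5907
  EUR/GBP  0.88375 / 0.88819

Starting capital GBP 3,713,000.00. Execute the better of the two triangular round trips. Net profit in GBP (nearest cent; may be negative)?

Best loop GBP → CAD → EUR → GBP:
GBP 3,713,000.00 × 1.5827 (sell GBP at bid) = CAD 5,876,565.10
CAD 5,876,565.10 ÷ 1.3792 (buy EUR at ask) = EUR 4,260,850.57
EUR 4,260,850.57 × 0.88375 (sell EUR at bid) = GBP 3,765,526.69

Net profit: GBP 52,526.69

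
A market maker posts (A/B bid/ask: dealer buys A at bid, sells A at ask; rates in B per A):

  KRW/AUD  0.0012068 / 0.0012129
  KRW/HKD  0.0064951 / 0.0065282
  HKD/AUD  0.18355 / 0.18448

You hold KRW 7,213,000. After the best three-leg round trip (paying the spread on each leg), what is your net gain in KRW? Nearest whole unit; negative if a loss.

Best loop KRW → AUD → HKD → KRW:
KRW 7,213,000 × 0.0012068 (sell KRW at bid) = AUD 8,704.65
AUD 8,704.65 ÷ 0.18448 (buy HKD at ask) = HKD 47,184.78
HKD 47,184.78 ÷ 0.0065282 (buy KRW at ask) = KRW 7,227,839

Net profit: KRW 14,839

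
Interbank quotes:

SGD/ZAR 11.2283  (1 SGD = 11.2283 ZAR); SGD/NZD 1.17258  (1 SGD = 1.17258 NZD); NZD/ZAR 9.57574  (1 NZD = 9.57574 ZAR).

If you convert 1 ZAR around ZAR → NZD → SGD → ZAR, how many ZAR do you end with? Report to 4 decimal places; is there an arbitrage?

Around ZAR → NZD → SGD → ZAR: 1 ÷ 9.57574 ÷ 1.17258 × 11.2283 = 0.999998
Product ≈ 1 (deviation 0.000%, within rounding noise).

1.0000 (no arbitrage)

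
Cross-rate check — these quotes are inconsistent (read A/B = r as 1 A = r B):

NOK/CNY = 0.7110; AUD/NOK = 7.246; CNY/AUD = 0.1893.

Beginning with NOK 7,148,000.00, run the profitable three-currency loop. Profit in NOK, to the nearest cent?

Profit: NOK 181,359.08

Profitable loop is NOK → AUD → CNY → NOK:
NOK 7,148,000.00 ÷ 7.246 = AUD 986,475.30
AUD 986,475.30 ÷ 0.1893 = CNY 5,211,174.31
CNY 5,211,174.31 ÷ 0.7110 = NOK 7,329,359.08
Profit = NOK 7,329,359.08 − NOK 7,148,000.00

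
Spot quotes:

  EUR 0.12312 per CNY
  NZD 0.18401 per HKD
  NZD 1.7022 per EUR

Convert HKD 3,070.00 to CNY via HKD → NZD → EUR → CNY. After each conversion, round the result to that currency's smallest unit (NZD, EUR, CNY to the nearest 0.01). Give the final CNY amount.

CNY 2,695.50

HKD 3,070.00 × 0.18401 = NZD 564.91
NZD 564.91 ÷ 1.7022 = EUR 331.87
EUR 331.87 ÷ 0.12312 = CNY 2,695.50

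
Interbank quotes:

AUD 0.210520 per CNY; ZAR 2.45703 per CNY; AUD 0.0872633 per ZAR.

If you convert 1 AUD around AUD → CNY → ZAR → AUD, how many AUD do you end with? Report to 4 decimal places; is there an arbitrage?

Around AUD → CNY → ZAR → AUD: 1 ÷ 0.210520 × 2.45703 × 0.0872633 = 1.018471
Product > 1; profitable direction is AUD → CNY → ZAR → AUD.

1.0185 (arbitrage exists)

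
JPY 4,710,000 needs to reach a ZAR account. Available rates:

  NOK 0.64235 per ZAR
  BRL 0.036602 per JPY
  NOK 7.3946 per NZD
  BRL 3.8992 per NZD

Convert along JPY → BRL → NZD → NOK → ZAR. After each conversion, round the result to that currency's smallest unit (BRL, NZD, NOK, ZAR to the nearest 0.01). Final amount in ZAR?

ZAR 508,971.12

JPY 4,710,000 × 0.036602 = BRL 172,395.42
BRL 172,395.42 ÷ 3.8992 = NZD 44,213.02
NZD 44,213.02 × 7.3946 = NOK 326,937.60
NOK 326,937.60 ÷ 0.64235 = ZAR 508,971.12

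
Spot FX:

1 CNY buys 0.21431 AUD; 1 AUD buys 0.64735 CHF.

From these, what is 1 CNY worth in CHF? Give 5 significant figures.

CNY/CHF = 0.13873

1 CNY × 0.21431 = 0.21431 AUD
0.21431 AUD × 0.64735 = 0.138734 CHF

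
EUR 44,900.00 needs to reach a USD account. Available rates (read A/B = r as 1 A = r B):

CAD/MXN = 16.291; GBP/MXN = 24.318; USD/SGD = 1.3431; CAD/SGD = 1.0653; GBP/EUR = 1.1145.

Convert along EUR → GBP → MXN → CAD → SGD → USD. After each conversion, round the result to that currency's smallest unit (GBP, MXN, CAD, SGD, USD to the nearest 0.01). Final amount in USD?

EUR 44,900.00 ÷ 1.1145 = GBP 40,287.12
GBP 40,287.12 × 24.318 = MXN 979,702.18
MXN 979,702.18 ÷ 16.291 = CAD 60,137.63
CAD 60,137.63 × 1.0653 = SGD 64,064.62
SGD 64,064.62 ÷ 1.3431 = USD 47,699.07

USD 47,699.07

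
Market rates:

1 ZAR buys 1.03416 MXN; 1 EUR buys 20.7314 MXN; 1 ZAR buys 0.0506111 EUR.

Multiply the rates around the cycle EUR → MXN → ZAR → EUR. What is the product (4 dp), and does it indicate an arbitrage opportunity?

Around EUR → MXN → ZAR → EUR: 1 × 20.7314 ÷ 1.03416 × 0.0506111 = 1.014581
Product > 1; profitable direction is EUR → MXN → ZAR → EUR.

1.0146 (arbitrage exists)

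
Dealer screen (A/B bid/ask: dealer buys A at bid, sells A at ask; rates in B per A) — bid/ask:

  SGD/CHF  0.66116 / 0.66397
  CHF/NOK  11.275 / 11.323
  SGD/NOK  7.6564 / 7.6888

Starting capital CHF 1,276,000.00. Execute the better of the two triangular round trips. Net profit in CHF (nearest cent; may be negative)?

Best loop CHF → SGD → NOK → CHF:
CHF 1,276,000.00 ÷ 0.66397 (buy SGD at ask) = SGD 1,921,773.57
SGD 1,921,773.57 × 7.6564 (sell SGD at bid) = NOK 14,713,867.19
NOK 14,713,867.19 ÷ 11.323 (buy CHF at ask) = CHF 1,299,467.21

Net profit: CHF 23,467.21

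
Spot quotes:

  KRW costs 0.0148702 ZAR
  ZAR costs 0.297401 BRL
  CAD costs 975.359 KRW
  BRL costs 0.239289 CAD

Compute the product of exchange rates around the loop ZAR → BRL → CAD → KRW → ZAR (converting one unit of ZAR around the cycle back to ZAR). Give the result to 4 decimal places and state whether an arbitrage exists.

Around ZAR → BRL → CAD → KRW → ZAR: 1 × 0.297401 × 0.239289 × 975.359 × 0.0148702 = 1.032159
Product > 1; profitable direction is ZAR → BRL → CAD → KRW → ZAR.

1.0322 (arbitrage exists)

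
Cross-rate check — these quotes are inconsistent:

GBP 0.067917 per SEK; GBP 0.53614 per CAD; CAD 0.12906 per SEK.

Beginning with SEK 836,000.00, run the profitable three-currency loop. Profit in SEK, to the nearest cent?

Profit: SEK 15,721.59

Profitable loop is SEK → CAD → GBP → SEK:
SEK 836,000.00 × 0.12906 = CAD 107,894.16
CAD 107,894.16 × 0.53614 = GBP 57,846.37
GBP 57,846.37 ÷ 0.067917 = SEK 851,721.59
Profit = SEK 851,721.59 − SEK 836,000.00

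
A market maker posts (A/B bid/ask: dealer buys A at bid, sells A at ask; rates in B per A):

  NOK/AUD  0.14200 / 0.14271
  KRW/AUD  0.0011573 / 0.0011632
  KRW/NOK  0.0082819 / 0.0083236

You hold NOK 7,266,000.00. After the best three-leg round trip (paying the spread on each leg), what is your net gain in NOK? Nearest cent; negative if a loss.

Net profit: NOK 80,142.13

Best loop NOK → AUD → KRW → NOK:
NOK 7,266,000.00 × 0.14200 (sell NOK at bid) = AUD 1,031,772.00
AUD 1,031,772.00 ÷ 0.0011632 (buy KRW at ask) = KRW 887,011,692
KRW 887,011,692 × 0.0082819 (sell KRW at bid) = NOK 7,346,142.13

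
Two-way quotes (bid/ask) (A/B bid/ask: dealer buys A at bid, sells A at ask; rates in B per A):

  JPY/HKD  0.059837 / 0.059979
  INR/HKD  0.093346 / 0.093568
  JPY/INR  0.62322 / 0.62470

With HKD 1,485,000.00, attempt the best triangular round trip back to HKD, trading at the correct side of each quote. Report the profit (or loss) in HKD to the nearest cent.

Net profit: HKD 35,188.39

Best loop HKD → INR → JPY → HKD:
HKD 1,485,000.00 ÷ 0.093568 (buy INR at ask) = INR 15,870,810.53
INR 15,870,810.53 ÷ 0.62470 (buy JPY at ask) = JPY 25,405,491
JPY 25,405,491 × 0.059837 (sell JPY at bid) = HKD 1,520,188.39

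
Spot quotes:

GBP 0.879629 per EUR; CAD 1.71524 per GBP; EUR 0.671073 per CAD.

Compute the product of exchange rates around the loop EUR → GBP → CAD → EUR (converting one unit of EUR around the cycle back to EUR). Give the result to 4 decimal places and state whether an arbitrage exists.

Around EUR → GBP → CAD → EUR: 1 × 0.879629 × 1.71524 × 0.671073 = 1.012498
Product > 1; profitable direction is EUR → GBP → CAD → EUR.

1.0125 (arbitrage exists)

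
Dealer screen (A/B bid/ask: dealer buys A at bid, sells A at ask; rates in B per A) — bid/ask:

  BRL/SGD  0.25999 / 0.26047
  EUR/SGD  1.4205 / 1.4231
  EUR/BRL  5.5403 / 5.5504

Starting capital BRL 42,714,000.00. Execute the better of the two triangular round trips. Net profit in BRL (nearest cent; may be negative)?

Net profit: BRL 519,933.53

Best loop BRL → SGD → EUR → BRL:
BRL 42,714,000.00 × 0.25999 (sell BRL at bid) = SGD 11,105,212.86
SGD 11,105,212.86 ÷ 1.4231 (buy EUR at ask) = EUR 7,803,536.55
EUR 7,803,536.55 × 5.5403 (sell EUR at bid) = BRL 43,233,933.53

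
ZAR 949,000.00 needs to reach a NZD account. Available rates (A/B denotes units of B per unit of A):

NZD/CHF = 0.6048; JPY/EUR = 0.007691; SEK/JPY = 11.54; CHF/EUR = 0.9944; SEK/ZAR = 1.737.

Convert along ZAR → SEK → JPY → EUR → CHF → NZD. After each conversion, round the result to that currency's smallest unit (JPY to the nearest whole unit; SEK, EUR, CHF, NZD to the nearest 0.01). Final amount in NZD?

ZAR 949,000.00 ÷ 1.737 = SEK 546,344.27
SEK 546,344.27 × 11.54 = JPY 6,304,813
JPY 6,304,813 × 0.007691 = EUR 48,490.32
EUR 48,490.32 ÷ 0.9944 = CHF 48,763.40
CHF 48,763.40 ÷ 0.6048 = NZD 80,627.31

NZD 80,627.31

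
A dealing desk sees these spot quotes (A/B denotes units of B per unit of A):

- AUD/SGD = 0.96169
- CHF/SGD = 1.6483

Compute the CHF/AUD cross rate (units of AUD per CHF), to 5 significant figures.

CHF/AUD = 1.7140

1 CHF × 1.6483 = 1.6483 SGD
1.6483 SGD ÷ 0.96169 = 1.71396 AUD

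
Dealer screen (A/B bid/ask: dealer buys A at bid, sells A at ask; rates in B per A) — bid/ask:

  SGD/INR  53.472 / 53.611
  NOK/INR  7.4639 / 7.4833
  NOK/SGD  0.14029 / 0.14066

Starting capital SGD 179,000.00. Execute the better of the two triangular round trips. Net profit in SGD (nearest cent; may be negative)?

Net profit: SGD 437.42

Best loop SGD → INR → NOK → SGD:
SGD 179,000.00 × 53.472 (sell SGD at bid) = INR 9,571,488.00
INR 9,571,488.00 ÷ 7.4833 (buy NOK at ask) = NOK 1,279,046.41
NOK 1,279,046.41 × 0.14029 (sell NOK at bid) = SGD 179,437.42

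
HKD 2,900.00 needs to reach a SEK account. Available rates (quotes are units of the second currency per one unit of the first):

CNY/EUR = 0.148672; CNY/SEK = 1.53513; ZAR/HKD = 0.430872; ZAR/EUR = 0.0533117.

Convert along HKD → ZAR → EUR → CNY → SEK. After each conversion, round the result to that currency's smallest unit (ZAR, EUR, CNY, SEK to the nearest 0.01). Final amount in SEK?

SEK 3,705.04

HKD 2,900.00 ÷ 0.430872 = ZAR 6,730.54
ZAR 6,730.54 × 0.0533117 = EUR 358.82
EUR 358.82 ÷ 0.148672 = CNY 2,413.50
CNY 2,413.50 × 1.53513 = SEK 3,705.04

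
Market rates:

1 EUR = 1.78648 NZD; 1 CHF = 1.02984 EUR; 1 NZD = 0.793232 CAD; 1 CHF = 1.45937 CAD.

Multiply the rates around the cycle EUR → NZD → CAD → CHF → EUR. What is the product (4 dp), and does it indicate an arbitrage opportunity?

1.0000 (no arbitrage)

Around EUR → NZD → CAD → CHF → EUR: 1 × 1.78648 × 0.793232 ÷ 1.45937 × 1.02984 = 1.000006
Product ≈ 1 (deviation 0.001%, within rounding noise).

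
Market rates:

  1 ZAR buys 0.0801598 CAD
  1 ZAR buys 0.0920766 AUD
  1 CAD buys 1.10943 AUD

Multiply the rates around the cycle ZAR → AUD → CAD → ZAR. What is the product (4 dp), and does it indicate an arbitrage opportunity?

1.0354 (arbitrage exists)

Around ZAR → AUD → CAD → ZAR: 1 × 0.0920766 ÷ 1.10943 ÷ 0.0801598 = 1.035363
Product > 1; profitable direction is ZAR → AUD → CAD → ZAR.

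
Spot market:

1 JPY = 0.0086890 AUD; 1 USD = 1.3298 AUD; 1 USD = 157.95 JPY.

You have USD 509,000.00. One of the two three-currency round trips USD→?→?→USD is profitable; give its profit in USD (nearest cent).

Profitable loop is USD → JPY → AUD → USD:
USD 509,000.00 × 157.95 = JPY 80,396,550
JPY 80,396,550 × 0.0086890 = AUD 698,565.62
AUD 698,565.62 ÷ 1.3298 = USD 525,316.31
Profit = USD 525,316.31 − USD 509,000.00

Profit: USD 16,316.31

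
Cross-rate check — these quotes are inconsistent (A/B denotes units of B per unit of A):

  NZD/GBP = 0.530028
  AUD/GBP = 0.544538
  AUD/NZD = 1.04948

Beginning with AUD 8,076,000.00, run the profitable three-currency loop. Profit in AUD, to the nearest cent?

Profitable loop is AUD → NZD → GBP → AUD:
AUD 8,076,000.00 × 1.04948 = NZD 8,475,600.48
NZD 8,475,600.48 × 0.530028 = GBP 4,492,305.57
GBP 4,492,305.57 ÷ 0.544538 = AUD 8,249,755.89
Profit = AUD 8,249,755.89 − AUD 8,076,000.00

Profit: AUD 173,755.89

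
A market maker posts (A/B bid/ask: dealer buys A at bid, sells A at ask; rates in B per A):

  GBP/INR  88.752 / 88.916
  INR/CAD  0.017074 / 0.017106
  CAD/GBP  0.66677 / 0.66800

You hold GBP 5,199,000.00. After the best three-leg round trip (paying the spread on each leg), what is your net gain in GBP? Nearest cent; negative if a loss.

Best loop GBP → INR → CAD → GBP:
GBP 5,199,000.00 × 88.752 (sell GBP at bid) = INR 461,421,648.00
INR 461,421,648.00 × 0.017074 (sell INR at bid) = CAD 7,878,313.22
CAD 7,878,313.22 × 0.66677 (sell CAD at bid) = GBP 5,253,022.90

Net profit: GBP 54,022.90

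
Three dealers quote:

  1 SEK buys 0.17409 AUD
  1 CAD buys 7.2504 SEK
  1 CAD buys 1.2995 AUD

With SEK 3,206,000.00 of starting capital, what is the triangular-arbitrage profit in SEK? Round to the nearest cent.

Profit: SEK 94,684.47

Profitable loop is SEK → CAD → AUD → SEK:
SEK 3,206,000.00 ÷ 7.2504 = CAD 442,182.50
CAD 442,182.50 × 1.2995 = AUD 574,616.16
AUD 574,616.16 ÷ 0.17409 = SEK 3,300,684.47
Profit = SEK 3,300,684.47 − SEK 3,206,000.00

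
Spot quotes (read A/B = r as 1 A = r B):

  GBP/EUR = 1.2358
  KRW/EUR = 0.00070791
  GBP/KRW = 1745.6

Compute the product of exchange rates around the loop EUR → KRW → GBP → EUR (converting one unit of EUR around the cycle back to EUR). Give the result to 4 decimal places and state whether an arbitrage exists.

1.0001 (no arbitrage)

Around EUR → KRW → GBP → EUR: 1 ÷ 0.00070791 ÷ 1745.6 × 1.2358 = 1.000059
Product ≈ 1 (deviation 0.006%, within rounding noise).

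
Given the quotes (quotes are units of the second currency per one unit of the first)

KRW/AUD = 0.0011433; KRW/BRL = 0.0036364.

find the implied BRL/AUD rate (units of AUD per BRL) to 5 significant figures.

1 BRL ÷ 0.0036364 = 274.997 KRW
274.997 KRW × 0.0011433 = 0.314404 AUD

BRL/AUD = 0.31440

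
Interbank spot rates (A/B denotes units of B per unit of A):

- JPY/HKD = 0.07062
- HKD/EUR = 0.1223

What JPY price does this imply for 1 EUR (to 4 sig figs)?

EUR/JPY = 115.8

1 EUR ÷ 0.1223 = 8.17661 HKD
8.17661 HKD ÷ 0.07062 = 115.783 JPY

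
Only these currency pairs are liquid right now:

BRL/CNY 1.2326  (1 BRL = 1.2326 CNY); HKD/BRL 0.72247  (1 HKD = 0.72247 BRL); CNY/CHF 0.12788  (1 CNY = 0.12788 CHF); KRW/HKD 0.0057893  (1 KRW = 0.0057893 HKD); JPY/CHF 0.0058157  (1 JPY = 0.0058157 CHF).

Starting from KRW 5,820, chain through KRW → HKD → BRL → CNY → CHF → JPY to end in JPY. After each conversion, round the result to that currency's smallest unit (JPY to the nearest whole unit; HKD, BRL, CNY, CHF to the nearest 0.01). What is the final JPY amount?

KRW 5,820 × 0.0057893 = HKD 33.69
HKD 33.69 × 0.72247 = BRL 24.34
BRL 24.34 × 1.2326 = CNY 30.00
CNY 30.00 × 0.12788 = CHF 3.84
CHF 3.84 ÷ 0.0058157 = JPY 660

JPY 660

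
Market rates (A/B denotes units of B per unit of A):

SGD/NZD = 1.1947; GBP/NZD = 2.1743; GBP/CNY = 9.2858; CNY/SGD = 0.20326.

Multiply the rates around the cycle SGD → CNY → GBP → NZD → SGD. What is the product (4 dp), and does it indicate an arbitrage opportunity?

Around SGD → CNY → GBP → NZD → SGD: 1 ÷ 0.20326 ÷ 9.2858 × 2.1743 ÷ 1.1947 = 0.964249
Product < 1; profitable direction is SGD → NZD → GBP → CNY → SGD.

0.9642 (arbitrage exists)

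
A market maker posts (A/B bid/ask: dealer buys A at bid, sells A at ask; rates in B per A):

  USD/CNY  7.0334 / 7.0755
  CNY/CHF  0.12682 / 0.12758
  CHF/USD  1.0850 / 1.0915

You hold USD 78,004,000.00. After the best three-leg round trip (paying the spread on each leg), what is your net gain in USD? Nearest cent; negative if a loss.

Best loop USD → CHF → CNY → USD:
USD 78,004,000.00 ÷ 1.0915 (buy CHF at ask) = CHF 71,464,956.48
CHF 71,464,956.48 ÷ 0.12758 (buy CNY at ask) = CNY 560,157,990.92
CNY 560,157,990.92 ÷ 7.0755 (buy USD at ask) = USD 79,168,679.38

Net profit: USD 1,164,679.38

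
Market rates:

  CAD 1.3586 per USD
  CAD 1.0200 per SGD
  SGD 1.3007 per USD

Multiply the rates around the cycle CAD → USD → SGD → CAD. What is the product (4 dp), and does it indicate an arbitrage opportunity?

0.9765 (arbitrage exists)

Around CAD → USD → SGD → CAD: 1 ÷ 1.3586 × 1.3007 × 1.0200 = 0.976530
Product < 1; profitable direction is CAD → SGD → USD → CAD.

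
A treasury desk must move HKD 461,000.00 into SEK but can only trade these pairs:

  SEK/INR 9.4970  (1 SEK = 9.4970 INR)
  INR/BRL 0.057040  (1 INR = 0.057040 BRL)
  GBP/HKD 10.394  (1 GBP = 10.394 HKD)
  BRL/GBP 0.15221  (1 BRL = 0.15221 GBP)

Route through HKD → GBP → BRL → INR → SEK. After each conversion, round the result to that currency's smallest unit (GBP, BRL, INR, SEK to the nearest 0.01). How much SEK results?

HKD 461,000.00 ÷ 10.394 = GBP 44,352.51
GBP 44,352.51 ÷ 0.15221 = BRL 291,390.25
BRL 291,390.25 ÷ 0.057040 = INR 5,108,524.72
INR 5,108,524.72 ÷ 9.4970 = SEK 537,909.31

SEK 537,909.31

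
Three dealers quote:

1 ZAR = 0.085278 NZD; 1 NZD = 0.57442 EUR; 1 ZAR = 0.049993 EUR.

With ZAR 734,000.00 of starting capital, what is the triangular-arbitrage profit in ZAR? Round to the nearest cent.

Profitable loop is ZAR → EUR → NZD → ZAR:
ZAR 734,000.00 × 0.049993 = EUR 36,694.86
EUR 36,694.86 ÷ 0.57442 = NZD 63,881.59
NZD 63,881.59 ÷ 0.085278 = ZAR 749,098.11
Profit = ZAR 749,098.11 − ZAR 734,000.00

Profit: ZAR 15,098.11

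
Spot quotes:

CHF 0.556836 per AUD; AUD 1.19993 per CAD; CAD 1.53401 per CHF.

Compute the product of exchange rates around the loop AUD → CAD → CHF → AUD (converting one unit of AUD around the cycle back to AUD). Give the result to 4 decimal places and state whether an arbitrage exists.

0.9756 (arbitrage exists)

Around AUD → CAD → CHF → AUD: 1 ÷ 1.19993 ÷ 1.53401 ÷ 0.556836 = 0.975638
Product < 1; profitable direction is AUD → CHF → CAD → AUD.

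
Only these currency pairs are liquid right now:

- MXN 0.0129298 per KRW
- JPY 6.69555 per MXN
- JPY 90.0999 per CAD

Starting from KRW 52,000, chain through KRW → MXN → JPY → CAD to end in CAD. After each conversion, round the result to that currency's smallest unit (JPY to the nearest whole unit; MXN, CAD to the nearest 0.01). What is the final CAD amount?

KRW 52,000 × 0.0129298 = MXN 672.35
MXN 672.35 × 6.69555 = JPY 4,502
JPY 4,502 ÷ 90.0999 = CAD 49.97

CAD 49.97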